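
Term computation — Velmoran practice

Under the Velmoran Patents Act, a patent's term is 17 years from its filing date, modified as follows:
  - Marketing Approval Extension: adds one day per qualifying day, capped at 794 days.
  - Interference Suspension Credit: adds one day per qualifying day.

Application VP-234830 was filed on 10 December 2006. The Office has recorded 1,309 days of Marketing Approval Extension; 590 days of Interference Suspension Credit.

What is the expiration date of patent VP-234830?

2027-09-24

Base term: filing date + 17 years → 10 December 2023.
Marketing Approval Extension: 1309 days claimed exceeds the 794-day cap, so +794 days → 11 February 2026.
Interference Suspension Credit: +590 days → 24 September 2027.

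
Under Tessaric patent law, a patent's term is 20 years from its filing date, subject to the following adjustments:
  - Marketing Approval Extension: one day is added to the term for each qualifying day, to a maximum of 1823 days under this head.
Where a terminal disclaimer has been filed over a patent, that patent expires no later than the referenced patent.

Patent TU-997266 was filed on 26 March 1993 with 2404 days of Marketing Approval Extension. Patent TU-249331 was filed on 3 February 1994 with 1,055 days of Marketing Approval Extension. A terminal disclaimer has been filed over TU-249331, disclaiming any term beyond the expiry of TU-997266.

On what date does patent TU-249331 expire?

December 24, 2016

Natural term of TU-249331:
  Base: filing + 20 years → 3 February 2014.
  Marketing Approval Extension: 1055 days (within the 1823-day cap) → +1055 days → 24 December 2016.
Expiry of referenced patent TU-997266:
  Base: filing + 20 years → 26 March 2013.
  Marketing Approval Extension: 2404 days claimed exceeds the 1823-day cap, so +1823 days → 23 March 2018.
Terminal disclaimer: TU-249331 expires on the earlier of 24 December 2016 and 23 March 2018.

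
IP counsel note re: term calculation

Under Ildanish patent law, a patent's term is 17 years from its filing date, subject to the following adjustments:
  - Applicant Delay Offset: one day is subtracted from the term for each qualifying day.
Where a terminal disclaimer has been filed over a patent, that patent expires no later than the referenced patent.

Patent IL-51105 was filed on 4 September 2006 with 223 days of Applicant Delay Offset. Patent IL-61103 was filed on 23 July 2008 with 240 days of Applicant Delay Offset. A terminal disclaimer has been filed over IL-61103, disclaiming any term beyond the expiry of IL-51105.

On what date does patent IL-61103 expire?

January 24, 2023

Natural term of IL-61103:
  Base: filing + 17 years → 23 July 2025.
  Applicant Delay Offset: −240 days → 25 November 2024.
Expiry of referenced patent IL-51105:
  Base: filing + 17 years → 4 September 2023.
  Applicant Delay Offset: −223 days → 24 January 2023.
Terminal disclaimer: IL-61103 expires on the earlier of 25 November 2024 and 24 January 2023.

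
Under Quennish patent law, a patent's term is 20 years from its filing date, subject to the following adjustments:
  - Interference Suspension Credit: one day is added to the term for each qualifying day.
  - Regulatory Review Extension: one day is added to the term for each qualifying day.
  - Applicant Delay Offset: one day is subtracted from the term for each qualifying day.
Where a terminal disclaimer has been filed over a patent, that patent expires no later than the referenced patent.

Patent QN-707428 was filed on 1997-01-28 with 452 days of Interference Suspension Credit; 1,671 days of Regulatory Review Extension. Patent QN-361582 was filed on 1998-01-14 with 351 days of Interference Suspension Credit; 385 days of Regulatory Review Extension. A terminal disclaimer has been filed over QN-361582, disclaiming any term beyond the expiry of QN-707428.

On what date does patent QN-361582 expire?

Natural term of QN-361582:
  Base: filing + 20 years → 14 January 2018.
  Interference Suspension Credit: +351 days → 31 December 2018.
  Regulatory Review Extension: +385 days → 20 January 2020.
Expiry of referenced patent QN-707428:
  Base: filing + 20 years → 28 January 2017.
  Interference Suspension Credit: +452 days → 25 April 2018.
  Regulatory Review Extension: +1671 days → 21 November 2022.
Terminal disclaimer: QN-361582 expires on the earlier of 20 January 2020 and 21 November 2022.

2020-01-20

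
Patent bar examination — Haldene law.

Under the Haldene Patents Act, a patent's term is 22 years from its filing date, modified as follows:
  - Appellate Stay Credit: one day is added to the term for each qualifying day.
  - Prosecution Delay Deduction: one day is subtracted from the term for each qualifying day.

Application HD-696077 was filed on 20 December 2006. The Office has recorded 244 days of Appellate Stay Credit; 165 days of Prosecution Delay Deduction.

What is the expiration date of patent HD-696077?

2029-03-09

Base term: filing date + 22 years → 20 December 2028.
Appellate Stay Credit: +244 days → 21 August 2029.
Prosecution Delay Deduction: −165 days → 9 March 2029.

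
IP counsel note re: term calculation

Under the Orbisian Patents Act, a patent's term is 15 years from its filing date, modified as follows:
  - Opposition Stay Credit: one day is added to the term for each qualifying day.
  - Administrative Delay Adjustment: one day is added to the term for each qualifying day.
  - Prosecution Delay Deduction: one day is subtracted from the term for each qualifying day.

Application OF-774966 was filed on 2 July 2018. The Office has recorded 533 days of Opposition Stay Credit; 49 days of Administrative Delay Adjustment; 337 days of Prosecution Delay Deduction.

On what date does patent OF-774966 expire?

Base term: filing date + 15 years → 2 July 2033.
Opposition Stay Credit: +533 days → 17 December 2034.
Administrative Delay Adjustment: +49 days → 4 February 2035.
Prosecution Delay Deduction: −337 days → 4 March 2034.

March 4, 2034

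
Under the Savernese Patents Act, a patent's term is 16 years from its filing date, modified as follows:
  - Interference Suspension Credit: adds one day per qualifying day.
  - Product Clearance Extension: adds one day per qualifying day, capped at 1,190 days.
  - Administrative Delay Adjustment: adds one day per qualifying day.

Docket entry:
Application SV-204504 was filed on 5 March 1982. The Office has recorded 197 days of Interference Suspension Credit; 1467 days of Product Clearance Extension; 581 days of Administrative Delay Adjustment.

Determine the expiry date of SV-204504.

Base term: filing date + 16 years → 5 March 1998.
Interference Suspension Credit: +197 days → 18 September 1998.
Product Clearance Extension: 1467 days claimed exceeds the 1190-day cap, so +1190 days → 21 December 2001.
Administrative Delay Adjustment: +581 days → 25 July 2003.

July 25, 2003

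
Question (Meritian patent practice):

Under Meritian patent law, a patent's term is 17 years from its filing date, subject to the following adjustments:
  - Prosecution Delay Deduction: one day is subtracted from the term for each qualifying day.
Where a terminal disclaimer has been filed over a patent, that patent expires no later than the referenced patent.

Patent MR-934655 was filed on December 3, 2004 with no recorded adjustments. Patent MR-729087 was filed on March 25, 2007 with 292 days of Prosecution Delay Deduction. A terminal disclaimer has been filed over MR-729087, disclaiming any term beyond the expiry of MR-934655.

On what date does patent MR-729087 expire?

2021-12-03

Natural term of MR-729087:
  Base: filing + 17 years → 25 March 2024.
  Prosecution Delay Deduction: −292 days → 7 June 2023.
Expiry of referenced patent MR-934655:
  Base: filing + 17 years → 3 December 2021.
Terminal disclaimer: MR-729087 expires on the earlier of 7 June 2023 and 3 December 2021.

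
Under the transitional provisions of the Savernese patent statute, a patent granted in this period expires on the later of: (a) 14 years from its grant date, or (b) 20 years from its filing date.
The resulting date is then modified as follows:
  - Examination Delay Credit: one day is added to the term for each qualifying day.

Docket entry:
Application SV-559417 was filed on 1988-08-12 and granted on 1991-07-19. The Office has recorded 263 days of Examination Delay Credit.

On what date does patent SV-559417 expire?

(a) grant + 14 years → 19 July 2005.
(b) filing + 20 years → 12 August 2008.
Later of the two: 12 August 2008.
Examination Delay Credit: +263 days → 2 May 2009.

May 2, 2009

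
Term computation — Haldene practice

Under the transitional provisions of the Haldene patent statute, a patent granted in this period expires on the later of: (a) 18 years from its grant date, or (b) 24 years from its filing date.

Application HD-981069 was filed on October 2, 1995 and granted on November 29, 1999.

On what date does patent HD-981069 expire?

2019-10-02

(a) grant + 18 years → 29 November 2017.
(b) filing + 24 years → 2 October 2019.
Later of the two: 2 October 2019.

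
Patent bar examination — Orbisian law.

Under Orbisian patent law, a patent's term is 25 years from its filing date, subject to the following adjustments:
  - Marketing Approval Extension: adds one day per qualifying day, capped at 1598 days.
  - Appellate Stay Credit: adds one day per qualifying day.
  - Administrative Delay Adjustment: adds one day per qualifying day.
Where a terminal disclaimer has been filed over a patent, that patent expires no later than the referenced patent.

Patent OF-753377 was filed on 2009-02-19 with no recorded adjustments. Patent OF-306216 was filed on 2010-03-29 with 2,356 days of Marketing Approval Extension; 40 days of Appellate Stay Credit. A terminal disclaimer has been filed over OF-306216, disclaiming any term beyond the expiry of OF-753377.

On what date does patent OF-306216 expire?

February 19, 2034

Natural term of OF-306216:
  Base: filing + 25 years → 29 March 2035.
  Marketing Approval Extension: 2356 days claimed exceeds the 1598-day cap, so +1598 days → 13 August 2039.
  Appellate Stay Credit: +40 days → 22 September 2039.
Expiry of referenced patent OF-753377:
  Base: filing + 25 years → 19 February 2034.
Terminal disclaimer: OF-306216 expires on the earlier of 22 September 2039 and 19 February 2034.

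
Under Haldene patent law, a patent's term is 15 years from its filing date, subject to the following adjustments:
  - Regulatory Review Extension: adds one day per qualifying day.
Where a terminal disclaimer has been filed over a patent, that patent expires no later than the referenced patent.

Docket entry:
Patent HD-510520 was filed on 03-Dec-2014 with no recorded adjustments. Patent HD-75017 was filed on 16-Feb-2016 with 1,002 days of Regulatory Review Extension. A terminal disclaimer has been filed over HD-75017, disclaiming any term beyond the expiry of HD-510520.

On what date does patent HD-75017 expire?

December 3, 2029

Natural term of HD-75017:
  Base: filing + 15 years → 16 February 2031.
  Regulatory Review Extension: +1002 days → 14 November 2033.
Expiry of referenced patent HD-510520:
  Base: filing + 15 years → 3 December 2029.
Terminal disclaimer: HD-75017 expires on the earlier of 14 November 2033 and 3 December 2029.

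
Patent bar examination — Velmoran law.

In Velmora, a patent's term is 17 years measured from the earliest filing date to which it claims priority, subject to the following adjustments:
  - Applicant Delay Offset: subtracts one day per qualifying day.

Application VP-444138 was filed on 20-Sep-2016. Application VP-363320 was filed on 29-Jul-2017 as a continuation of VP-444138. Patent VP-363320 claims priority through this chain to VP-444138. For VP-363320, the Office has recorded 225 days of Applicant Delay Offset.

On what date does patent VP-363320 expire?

February 7, 2033

Earliest priority filing: 20 September 2016.
Base term: 20 September 2016 + 17 years → 20 September 2033.
Applicant Delay Offset: −225 days → 7 February 2033.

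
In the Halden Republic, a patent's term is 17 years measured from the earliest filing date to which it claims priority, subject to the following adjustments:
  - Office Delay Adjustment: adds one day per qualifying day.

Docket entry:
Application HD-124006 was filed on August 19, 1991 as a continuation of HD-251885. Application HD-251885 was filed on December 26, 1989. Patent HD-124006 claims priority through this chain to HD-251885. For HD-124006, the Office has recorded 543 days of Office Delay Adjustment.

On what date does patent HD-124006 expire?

Earliest priority filing: 26 December 1989.
Base term: 26 December 1989 + 17 years → 26 December 2006.
Office Delay Adjustment: +543 days → 21 June 2008.

June 21, 2008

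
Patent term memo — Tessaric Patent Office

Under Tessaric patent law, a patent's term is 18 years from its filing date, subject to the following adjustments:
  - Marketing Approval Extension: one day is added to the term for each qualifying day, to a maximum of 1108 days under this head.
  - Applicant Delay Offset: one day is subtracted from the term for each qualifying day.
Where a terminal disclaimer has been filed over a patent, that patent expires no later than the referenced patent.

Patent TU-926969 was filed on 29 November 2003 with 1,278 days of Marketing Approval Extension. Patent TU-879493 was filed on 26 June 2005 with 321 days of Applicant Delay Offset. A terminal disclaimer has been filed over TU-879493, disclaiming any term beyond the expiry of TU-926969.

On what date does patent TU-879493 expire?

Natural term of TU-879493:
  Base: filing + 18 years → 26 June 2023.
  Applicant Delay Offset: −321 days → 9 August 2022.
Expiry of referenced patent TU-926969:
  Base: filing + 18 years → 29 November 2021.
  Marketing Approval Extension: 1278 days claimed exceeds the 1108-day cap, so +1108 days → 11 December 2024.
Terminal disclaimer: TU-879493 expires on the earlier of 9 August 2022 and 11 December 2024.

August 9, 2022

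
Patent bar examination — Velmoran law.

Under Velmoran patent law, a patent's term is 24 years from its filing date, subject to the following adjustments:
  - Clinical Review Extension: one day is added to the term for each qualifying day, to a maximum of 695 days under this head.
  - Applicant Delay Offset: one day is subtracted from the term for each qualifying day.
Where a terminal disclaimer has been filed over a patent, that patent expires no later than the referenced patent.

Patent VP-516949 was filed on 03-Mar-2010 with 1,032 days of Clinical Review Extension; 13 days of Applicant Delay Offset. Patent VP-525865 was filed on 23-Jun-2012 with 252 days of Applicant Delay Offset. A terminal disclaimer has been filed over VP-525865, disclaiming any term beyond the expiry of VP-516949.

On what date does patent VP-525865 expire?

Natural term of VP-525865:
  Base: filing + 24 years → 23 June 2036.
  Applicant Delay Offset: −252 days → 15 October 2035.
Expiry of referenced patent VP-516949:
  Base: filing + 24 years → 3 March 2034.
  Clinical Review Extension: 1032 days claimed exceeds the 695-day cap, so +695 days → 27 January 2036.
  Applicant Delay Offset: −13 days → 14 January 2036.
Terminal disclaimer: VP-525865 expires on the earlier of 15 October 2035 and 14 January 2036.

October 15, 2035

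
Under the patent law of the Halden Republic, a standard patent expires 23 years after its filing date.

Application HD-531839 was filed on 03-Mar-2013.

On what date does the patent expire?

Filing date + 23 years → 3 March 2036.

March 3, 2036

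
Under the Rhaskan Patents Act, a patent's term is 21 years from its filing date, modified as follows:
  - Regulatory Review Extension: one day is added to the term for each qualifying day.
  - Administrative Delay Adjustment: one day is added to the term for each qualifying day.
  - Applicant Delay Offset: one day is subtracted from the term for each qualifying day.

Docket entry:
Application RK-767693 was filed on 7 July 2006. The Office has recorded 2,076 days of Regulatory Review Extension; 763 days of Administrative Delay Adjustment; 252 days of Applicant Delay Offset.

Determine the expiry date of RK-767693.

August 6, 2034

Base term: filing date + 21 years → 7 July 2027.
Regulatory Review Extension: +2076 days → 13 March 2033.
Administrative Delay Adjustment: +763 days → 15 April 2035.
Applicant Delay Offset: −252 days → 6 August 2034.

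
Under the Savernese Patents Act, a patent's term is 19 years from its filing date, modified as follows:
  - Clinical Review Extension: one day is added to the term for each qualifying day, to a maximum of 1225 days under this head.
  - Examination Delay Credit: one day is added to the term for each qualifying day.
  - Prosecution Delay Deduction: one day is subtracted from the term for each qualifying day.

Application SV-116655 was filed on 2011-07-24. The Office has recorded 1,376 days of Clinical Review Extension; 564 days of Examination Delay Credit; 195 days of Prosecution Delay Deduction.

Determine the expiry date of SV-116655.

December 4, 2034

Base term: filing date + 19 years → 24 July 2030.
Clinical Review Extension: 1376 days claimed exceeds the 1225-day cap, so +1225 days → 30 November 2033.
Examination Delay Credit: +564 days → 17 June 2035.
Prosecution Delay Deduction: −195 days → 4 December 2034.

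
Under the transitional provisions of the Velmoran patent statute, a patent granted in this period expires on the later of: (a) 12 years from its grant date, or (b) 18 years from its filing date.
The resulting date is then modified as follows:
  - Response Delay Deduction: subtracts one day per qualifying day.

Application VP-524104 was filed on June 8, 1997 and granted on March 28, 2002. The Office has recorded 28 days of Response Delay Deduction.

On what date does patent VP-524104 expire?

(a) grant + 12 years → 28 March 2014.
(b) filing + 18 years → 8 June 2015.
Later of the two: 8 June 2015.
Response Delay Deduction: −28 days → 11 May 2015.

May 11, 2015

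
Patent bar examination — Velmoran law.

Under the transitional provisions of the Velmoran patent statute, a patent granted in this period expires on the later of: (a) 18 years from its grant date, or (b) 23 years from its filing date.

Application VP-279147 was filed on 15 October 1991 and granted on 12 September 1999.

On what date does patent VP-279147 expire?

(a) grant + 18 years → 12 September 2017.
(b) filing + 23 years → 15 October 2014.
Later of the two: 12 September 2017.

September 12, 2017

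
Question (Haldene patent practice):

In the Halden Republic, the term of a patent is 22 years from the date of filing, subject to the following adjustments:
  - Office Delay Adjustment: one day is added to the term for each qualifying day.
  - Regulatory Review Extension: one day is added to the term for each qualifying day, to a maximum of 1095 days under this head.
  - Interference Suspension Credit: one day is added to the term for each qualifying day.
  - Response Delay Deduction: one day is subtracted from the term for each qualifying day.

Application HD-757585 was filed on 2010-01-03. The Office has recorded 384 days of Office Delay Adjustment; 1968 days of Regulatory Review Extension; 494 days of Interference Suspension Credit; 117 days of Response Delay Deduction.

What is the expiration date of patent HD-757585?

Base term: filing date + 22 years → 3 January 2032.
Office Delay Adjustment: +384 days → 21 January 2033.
Regulatory Review Extension: 1968 days claimed exceeds the 1095-day cap, so +1095 days → 21 January 2036.
Interference Suspension Credit: +494 days → 29 May 2037.
Response Delay Deduction: −117 days → 1 February 2037.

2037-02-01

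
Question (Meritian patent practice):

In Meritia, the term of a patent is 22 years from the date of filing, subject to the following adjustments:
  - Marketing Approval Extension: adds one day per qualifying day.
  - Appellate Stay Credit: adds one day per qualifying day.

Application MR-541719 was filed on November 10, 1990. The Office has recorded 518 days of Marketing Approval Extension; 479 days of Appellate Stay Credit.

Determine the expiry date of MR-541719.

August 4, 2015

Base term: filing date + 22 years → 10 November 2012.
Marketing Approval Extension: +518 days → 12 April 2014.
Appellate Stay Credit: +479 days → 4 August 2015.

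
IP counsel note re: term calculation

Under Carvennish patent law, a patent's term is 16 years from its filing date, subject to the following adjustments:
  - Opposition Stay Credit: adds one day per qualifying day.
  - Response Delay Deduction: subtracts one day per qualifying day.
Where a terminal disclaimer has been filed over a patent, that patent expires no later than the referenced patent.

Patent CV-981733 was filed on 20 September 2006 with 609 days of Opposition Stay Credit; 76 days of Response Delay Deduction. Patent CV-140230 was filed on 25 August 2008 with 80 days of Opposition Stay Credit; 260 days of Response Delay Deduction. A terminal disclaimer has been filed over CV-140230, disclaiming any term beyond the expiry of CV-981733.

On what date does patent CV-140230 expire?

2024-02-27

Natural term of CV-140230:
  Base: filing + 16 years → 25 August 2024.
  Opposition Stay Credit: +80 days → 13 November 2024.
  Response Delay Deduction: −260 days → 27 February 2024.
Expiry of referenced patent CV-981733:
  Base: filing + 16 years → 20 September 2022.
  Opposition Stay Credit: +609 days → 21 May 2024.
  Response Delay Deduction: −76 days → 6 March 2024.
Terminal disclaimer: CV-140230 expires on the earlier of 27 February 2024 and 6 March 2024.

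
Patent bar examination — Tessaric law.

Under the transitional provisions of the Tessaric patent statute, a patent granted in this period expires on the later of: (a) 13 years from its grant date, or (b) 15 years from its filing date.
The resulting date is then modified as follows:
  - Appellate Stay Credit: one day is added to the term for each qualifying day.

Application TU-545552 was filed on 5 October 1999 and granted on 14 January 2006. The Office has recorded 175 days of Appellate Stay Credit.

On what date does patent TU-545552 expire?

(a) grant + 13 years → 14 January 2019.
(b) filing + 15 years → 5 October 2014.
Later of the two: 14 January 2019.
Appellate Stay Credit: +175 days → 8 July 2019.

July 8, 2019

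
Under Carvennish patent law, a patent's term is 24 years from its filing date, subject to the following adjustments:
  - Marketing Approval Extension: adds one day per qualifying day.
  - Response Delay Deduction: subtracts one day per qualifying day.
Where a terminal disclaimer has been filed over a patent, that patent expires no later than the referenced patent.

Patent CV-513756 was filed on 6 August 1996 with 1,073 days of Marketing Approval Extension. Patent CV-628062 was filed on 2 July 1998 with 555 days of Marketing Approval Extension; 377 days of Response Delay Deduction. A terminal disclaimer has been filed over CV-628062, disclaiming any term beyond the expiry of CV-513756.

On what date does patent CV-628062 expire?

Natural term of CV-628062:
  Base: filing + 24 years → 2 July 2022.
  Marketing Approval Extension: +555 days → 8 January 2024.
  Response Delay Deduction: −377 days → 27 December 2022.
Expiry of referenced patent CV-513756:
  Base: filing + 24 years → 6 August 2020.
  Marketing Approval Extension: +1073 days → 15 July 2023.
Terminal disclaimer: CV-628062 expires on the earlier of 27 December 2022 and 15 July 2023.

2022-12-27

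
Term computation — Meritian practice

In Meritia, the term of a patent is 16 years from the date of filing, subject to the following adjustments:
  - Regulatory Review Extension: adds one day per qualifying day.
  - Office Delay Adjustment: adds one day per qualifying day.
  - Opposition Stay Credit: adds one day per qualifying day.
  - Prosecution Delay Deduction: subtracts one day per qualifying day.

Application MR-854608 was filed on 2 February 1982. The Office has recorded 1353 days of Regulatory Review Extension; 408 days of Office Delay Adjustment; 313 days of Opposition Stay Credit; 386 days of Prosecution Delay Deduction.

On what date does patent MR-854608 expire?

2002-09-17

Base term: filing date + 16 years → 2 February 1998.
Regulatory Review Extension: +1353 days → 17 October 2001.
Office Delay Adjustment: +408 days → 29 November 2002.
Opposition Stay Credit: +313 days → 8 October 2003.
Prosecution Delay Deduction: −386 days → 17 September 2002.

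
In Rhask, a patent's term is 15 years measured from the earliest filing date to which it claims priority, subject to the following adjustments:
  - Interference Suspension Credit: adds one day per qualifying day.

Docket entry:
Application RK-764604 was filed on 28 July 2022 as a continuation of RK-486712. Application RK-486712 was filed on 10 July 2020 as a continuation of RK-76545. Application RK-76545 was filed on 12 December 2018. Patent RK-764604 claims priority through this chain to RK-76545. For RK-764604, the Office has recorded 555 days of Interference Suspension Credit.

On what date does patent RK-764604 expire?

June 20, 2035

Earliest priority filing: 12 December 2018.
Base term: 12 December 2018 + 15 years → 12 December 2033.
Interference Suspension Credit: +555 days → 20 June 2035.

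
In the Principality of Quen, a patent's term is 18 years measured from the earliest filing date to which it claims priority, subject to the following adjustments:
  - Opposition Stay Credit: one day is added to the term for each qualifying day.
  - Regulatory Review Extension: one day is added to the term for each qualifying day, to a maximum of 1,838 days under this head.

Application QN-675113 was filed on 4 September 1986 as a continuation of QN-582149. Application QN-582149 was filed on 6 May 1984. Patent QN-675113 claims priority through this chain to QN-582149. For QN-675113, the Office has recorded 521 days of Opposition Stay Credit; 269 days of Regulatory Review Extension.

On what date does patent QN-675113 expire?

Earliest priority filing: 6 May 1984.
Base term: 6 May 1984 + 18 years → 6 May 2002.
Opposition Stay Credit: +521 days → 9 October 2003.
Regulatory Review Extension: 269 days (within the 1838-day cap) → +269 days → 4 July 2004.

July 4, 2004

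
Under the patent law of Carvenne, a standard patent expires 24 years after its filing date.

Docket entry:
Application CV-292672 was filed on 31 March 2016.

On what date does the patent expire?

March 31, 2040

Filing date + 24 years → 31 March 2040.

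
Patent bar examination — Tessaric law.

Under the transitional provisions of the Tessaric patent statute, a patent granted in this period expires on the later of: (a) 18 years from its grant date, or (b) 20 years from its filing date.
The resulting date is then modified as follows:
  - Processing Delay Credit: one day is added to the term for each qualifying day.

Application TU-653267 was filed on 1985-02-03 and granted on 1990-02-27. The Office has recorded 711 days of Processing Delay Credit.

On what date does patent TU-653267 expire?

(a) grant + 18 years → 27 February 2008.
(b) filing + 20 years → 3 February 2005.
Later of the two: 27 February 2008.
Processing Delay Credit: +711 days → 7 February 2010.

2010-02-07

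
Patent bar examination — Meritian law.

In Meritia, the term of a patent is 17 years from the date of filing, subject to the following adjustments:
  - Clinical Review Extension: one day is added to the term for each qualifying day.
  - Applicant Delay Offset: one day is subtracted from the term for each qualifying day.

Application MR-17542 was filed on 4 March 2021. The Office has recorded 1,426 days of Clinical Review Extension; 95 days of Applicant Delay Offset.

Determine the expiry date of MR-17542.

2041-10-25

Base term: filing date + 17 years → 4 March 2038.
Clinical Review Extension: +1426 days → 28 January 2042.
Applicant Delay Offset: −95 days → 25 October 2041.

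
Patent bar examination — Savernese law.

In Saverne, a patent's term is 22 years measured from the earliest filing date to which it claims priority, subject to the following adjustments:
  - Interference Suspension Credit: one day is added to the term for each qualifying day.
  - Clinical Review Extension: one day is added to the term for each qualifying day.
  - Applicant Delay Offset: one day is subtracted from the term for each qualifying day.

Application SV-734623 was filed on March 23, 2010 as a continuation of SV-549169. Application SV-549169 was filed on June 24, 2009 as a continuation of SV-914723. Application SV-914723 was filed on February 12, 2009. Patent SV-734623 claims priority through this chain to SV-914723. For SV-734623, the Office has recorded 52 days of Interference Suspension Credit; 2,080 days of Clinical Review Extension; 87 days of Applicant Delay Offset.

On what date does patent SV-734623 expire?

September 18, 2036

Earliest priority filing: 12 February 2009.
Base term: 12 February 2009 + 22 years → 12 February 2031.
Interference Suspension Credit: +52 days → 5 April 2031.
Clinical Review Extension: +2080 days → 14 December 2036.
Applicant Delay Offset: −87 days → 18 September 2036.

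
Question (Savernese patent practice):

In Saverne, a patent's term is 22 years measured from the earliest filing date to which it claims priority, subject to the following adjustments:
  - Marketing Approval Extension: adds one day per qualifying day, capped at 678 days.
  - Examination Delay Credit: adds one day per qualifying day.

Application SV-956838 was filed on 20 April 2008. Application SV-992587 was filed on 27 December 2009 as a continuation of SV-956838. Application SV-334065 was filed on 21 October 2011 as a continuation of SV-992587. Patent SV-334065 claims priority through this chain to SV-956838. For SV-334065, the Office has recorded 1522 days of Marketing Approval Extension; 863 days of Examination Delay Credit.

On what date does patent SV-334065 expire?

2034-07-09

Earliest priority filing: 20 April 2008.
Base term: 20 April 2008 + 22 years → 20 April 2030.
Marketing Approval Extension: 1522 days claimed exceeds the 678-day cap, so +678 days → 27 February 2032.
Examination Delay Credit: +863 days → 9 July 2034.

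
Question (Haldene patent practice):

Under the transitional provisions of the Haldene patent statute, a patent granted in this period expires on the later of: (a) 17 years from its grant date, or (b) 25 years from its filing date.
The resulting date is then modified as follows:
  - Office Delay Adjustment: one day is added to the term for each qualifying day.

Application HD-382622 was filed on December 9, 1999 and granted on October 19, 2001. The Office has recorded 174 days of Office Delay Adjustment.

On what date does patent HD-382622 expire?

June 1, 2025

(a) grant + 17 years → 19 October 2018.
(b) filing + 25 years → 9 December 2024.
Later of the two: 9 December 2024.
Office Delay Adjustment: +174 days → 1 June 2025.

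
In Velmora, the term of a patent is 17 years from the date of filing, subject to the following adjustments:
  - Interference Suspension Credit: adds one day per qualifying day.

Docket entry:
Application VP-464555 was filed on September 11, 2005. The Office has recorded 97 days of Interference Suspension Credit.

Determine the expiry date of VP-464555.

Base term: filing date + 17 years → 11 September 2022.
Interference Suspension Credit: +97 days → 17 December 2022.

2022-12-17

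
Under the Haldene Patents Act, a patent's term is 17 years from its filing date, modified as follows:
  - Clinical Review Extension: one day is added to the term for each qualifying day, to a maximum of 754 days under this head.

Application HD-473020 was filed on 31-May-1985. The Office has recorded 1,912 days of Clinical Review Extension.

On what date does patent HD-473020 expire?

Base term: filing date + 17 years → 31 May 2002.
Clinical Review Extension: 1912 days claimed exceeds the 754-day cap, so +754 days → 23 June 2004.

June 23, 2004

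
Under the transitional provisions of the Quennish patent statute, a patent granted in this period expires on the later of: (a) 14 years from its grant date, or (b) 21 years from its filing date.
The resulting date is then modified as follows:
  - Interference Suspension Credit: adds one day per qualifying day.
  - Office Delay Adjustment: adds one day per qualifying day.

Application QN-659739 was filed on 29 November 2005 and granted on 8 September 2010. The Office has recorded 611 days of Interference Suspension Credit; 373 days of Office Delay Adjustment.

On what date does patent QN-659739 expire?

2029-08-09

(a) grant + 14 years → 8 September 2024.
(b) filing + 21 years → 29 November 2026.
Later of the two: 29 November 2026.
Interference Suspension Credit: +611 days → 1 August 2028.
Office Delay Adjustment: +373 days → 9 August 2029.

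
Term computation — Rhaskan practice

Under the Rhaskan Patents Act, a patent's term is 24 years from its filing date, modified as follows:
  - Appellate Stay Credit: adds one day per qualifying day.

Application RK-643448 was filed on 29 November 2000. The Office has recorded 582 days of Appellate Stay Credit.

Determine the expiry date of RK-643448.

July 4, 2026

Base term: filing date + 24 years → 29 November 2024.
Appellate Stay Credit: +582 days → 4 July 2026.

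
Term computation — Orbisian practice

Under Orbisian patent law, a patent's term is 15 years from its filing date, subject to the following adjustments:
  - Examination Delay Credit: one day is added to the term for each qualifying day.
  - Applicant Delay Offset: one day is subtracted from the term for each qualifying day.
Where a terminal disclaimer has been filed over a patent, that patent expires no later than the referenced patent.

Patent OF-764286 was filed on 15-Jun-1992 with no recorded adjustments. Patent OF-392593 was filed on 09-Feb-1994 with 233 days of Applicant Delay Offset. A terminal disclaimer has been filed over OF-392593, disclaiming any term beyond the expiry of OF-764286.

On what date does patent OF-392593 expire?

Natural term of OF-392593:
  Base: filing + 15 years → 9 February 2009.
  Applicant Delay Offset: −233 days → 21 June 2008.
Expiry of referenced patent OF-764286:
  Base: filing + 15 years → 15 June 2007.
Terminal disclaimer: OF-392593 expires on the earlier of 21 June 2008 and 15 June 2007.

June 15, 2007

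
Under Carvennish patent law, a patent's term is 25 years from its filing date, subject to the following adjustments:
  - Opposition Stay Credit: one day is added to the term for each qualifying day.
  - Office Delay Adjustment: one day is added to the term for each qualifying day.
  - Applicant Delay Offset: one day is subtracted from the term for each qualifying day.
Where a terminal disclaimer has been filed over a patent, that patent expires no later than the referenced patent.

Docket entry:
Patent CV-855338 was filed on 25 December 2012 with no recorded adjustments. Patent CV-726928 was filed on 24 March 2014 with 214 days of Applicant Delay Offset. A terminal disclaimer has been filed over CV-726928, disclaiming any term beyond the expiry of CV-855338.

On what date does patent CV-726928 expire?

Natural term of CV-726928:
  Base: filing + 25 years → 24 March 2039.
  Applicant Delay Offset: −214 days → 22 August 2038.
Expiry of referenced patent CV-855338:
  Base: filing + 25 years → 25 December 2037.
Terminal disclaimer: CV-726928 expires on the earlier of 22 August 2038 and 25 December 2037.

2037-12-25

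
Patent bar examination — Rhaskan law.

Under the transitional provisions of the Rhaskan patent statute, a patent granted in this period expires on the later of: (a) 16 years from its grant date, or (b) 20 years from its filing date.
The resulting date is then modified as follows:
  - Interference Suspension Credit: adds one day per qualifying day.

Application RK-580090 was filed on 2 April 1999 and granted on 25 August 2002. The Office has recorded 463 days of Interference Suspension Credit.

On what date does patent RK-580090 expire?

2020-07-08

(a) grant + 16 years → 25 August 2018.
(b) filing + 20 years → 2 April 2019.
Later of the two: 2 April 2019.
Interference Suspension Credit: +463 days → 8 July 2020.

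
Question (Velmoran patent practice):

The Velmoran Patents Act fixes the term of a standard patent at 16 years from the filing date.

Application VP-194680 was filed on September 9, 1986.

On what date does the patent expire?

Filing date + 16 years → 9 September 2002.

2002-09-09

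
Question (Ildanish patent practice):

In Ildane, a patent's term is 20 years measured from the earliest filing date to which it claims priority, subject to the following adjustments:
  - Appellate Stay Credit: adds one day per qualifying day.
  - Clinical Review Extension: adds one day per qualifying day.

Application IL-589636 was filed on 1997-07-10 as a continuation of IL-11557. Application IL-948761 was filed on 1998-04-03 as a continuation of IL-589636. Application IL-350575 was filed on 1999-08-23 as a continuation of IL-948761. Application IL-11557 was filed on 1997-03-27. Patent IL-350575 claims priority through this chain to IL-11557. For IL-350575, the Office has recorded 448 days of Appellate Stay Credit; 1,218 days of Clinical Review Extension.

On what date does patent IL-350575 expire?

2021-10-18

Earliest priority filing: 27 March 1997.
Base term: 27 March 1997 + 20 years → 27 March 2017.
Appellate Stay Credit: +448 days → 18 June 2018.
Clinical Review Extension: +1218 days → 18 October 2021.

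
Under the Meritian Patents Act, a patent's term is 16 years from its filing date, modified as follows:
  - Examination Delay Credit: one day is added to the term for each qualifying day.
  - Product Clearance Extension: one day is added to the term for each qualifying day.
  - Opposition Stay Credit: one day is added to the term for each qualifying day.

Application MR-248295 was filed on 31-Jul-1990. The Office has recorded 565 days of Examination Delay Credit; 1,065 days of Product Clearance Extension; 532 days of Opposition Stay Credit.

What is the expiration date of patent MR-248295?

July 1, 2012

Base term: filing date + 16 years → 31 July 2006.
Examination Delay Credit: +565 days → 16 February 2008.
Product Clearance Extension: +1065 days → 16 January 2011.
Opposition Stay Credit: +532 days → 1 July 2012.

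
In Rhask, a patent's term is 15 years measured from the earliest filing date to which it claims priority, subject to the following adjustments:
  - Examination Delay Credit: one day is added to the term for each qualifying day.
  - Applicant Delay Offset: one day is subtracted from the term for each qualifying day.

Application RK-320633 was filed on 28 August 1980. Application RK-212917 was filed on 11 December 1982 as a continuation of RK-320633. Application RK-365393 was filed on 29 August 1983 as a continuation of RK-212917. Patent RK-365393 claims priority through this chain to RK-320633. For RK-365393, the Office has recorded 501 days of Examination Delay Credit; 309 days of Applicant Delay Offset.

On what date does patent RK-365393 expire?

Earliest priority filing: 28 August 1980.
Base term: 28 August 1980 + 15 years → 28 August 1995.
Examination Delay Credit: +501 days → 10 January 1997.
Applicant Delay Offset: −309 days → 7 March 1996.

1996-03-07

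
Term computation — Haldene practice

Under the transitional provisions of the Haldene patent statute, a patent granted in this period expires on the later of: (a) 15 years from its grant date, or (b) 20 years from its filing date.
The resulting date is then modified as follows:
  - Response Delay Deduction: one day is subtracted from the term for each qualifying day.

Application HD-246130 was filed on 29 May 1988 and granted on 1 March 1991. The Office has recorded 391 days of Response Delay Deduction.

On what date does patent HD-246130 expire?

2007-05-04

(a) grant + 15 years → 1 March 2006.
(b) filing + 20 years → 29 May 2008.
Later of the two: 29 May 2008.
Response Delay Deduction: −391 days → 4 May 2007.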